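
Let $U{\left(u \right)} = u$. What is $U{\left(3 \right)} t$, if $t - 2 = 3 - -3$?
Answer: $24$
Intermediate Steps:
$t = 8$ ($t = 2 + \left(3 - -3\right) = 2 + \left(3 + 3\right) = 2 + 6 = 8$)
$U{\left(3 \right)} t = 3 \cdot 8 = 24$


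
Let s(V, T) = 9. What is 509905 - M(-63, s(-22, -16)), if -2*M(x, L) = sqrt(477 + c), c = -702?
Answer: 509905 + 15*I/2 ≈ 5.0991e+5 + 7.5*I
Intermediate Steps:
M(x, L) = -15*I/2 (M(x, L) = -sqrt(477 - 702)/2 = -15*I/2)
509905 - M(-63, s(-22, -16)) = 509905 - (-15)*I/2 = 509905 + 15*I/2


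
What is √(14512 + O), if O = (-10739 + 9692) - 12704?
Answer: √761 ≈ 27.586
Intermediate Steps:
O = -13751 (O = -1047 - 12704 = -13751)
√(14512 + O) = √(14512 - 13751) = √761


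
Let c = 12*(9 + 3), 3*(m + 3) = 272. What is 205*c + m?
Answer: 88823/3 ≈ 29608.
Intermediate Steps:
m = 263/3 (m = -3 + (1/3)*272 = -3 + 272/3 = 263/3 ≈ 87.667)
c = 144 (c = 12*12 = 144)
205*c + m = 205*144 + 263/3 = 29520 + 263/3 = 88823/3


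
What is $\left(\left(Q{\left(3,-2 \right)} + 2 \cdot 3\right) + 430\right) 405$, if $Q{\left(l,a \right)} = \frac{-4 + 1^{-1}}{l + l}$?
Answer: $\frac{352755}{2} \approx 1.7638 \cdot 10^{5}$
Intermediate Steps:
$Q{\left(l,a \right)} = - \frac{3}{2 l}$ ($Q{\left(l,a \right)} = \frac{-4 + 1}{2 l} = - 3 \frac{1}{2 l} = - \frac{3}{2 l}$)
$\left(\left(Q{\left(3,-2 \right)} + 2 \cdot 3\right) + 430\right) 405 = \left(\left(- \frac{3}{2 \cdot 3} + 2 \cdot 3\right) + 430\right) 405 = \left(\left(\left(- \frac{3}{2}\right) \frac{1}{3} + 6\right) + 430\right) 405 = \left(\left(- \frac{1}{2} + 6\right) + 430\right) 405 = \left(\frac{11}{2} + 430\right) 405 = \frac{871}{2} \cdot 405 = \frac{352755}{2}$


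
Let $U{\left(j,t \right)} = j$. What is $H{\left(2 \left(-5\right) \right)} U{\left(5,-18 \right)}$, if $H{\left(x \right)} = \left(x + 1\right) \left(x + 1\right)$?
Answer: $405$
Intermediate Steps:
$H{\left(x \right)} = \left(1 + x\right)^{2}$ ($H{\left(x \right)} = \left(1 + x\right) \left(1 + x\right) = \left(1 + x\right)^{2}$)
$H{\left(2 \left(-5\right) \right)} U{\left(5,-18 \right)} = \left(1 + 2 \left(-5\right)\right)^{2} \cdot 5 = \left(1 - 10\right)^{2} \cdot 5 = \left(-9\right)^{2} \cdot 5 = 81 \cdot 5 = 405$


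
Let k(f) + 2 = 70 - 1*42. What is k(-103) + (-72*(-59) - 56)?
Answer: 4218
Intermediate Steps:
k(f) = 26 (k(f) = -2 + (70 - 1*42) = -2 + (70 - 42) = -2 + 28 = 26)
k(-103) + (-72*(-59) - 56) = 26 + (-72*(-59) - 56) = 26 + (4248 - 56) = 26 + 4192 = 4218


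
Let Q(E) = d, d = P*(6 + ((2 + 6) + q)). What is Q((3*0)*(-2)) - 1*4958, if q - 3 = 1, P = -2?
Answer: -4994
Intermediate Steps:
q = 4 (q = 3 + 1 = 4)
d = -36 (d = -2*(6 + ((2 + 6) + 4)) = -2*(6 + (8 + 4)) = -2*(6 + 12) = -2*18 = -36)
Q(E) = -36
Q((3*0)*(-2)) - 1*4958 = -36 - 1*4958 = -36 - 4958 = -4994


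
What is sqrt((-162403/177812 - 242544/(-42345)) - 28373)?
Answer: I*sqrt(44674064406811604819355)/1254908190 ≈ 168.43*I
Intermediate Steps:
sqrt((-162403/177812 - 242544/(-42345)) - 28373) = sqrt((-162403*1/177812 - 242544*(-1/42345)) - 28373) = sqrt((-162403/177812 + 80848/14115) - 28373) = sqrt(12083426231/2509816380 - 28373) = sqrt(-71198936723509/2509816380) = I*sqrt(44674064406811604819355)/1254908190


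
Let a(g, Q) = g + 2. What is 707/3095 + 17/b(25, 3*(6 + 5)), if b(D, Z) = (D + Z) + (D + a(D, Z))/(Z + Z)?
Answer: 124315/240172 ≈ 0.51761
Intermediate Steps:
a(g, Q) = 2 + g
b(D, Z) = D + Z + (2 + 2*D)/(2*Z) (b(D, Z) = (D + Z) + (D + (2 + D))/(Z + Z) = (D + Z) + (2 + 2*D)/((2*Z)) = (D + Z) + (2 + 2*D)*(1/(2*Z)) = (D + Z) + (2 + 2*D)/(2*Z) = D + Z + (2 + 2*D)/(2*Z))
707/3095 + 17/b(25, 3*(6 + 5)) = 707/3095 + 17/(((1 + 25 + (3*(6 + 5))*(25 + 3*(6 + 5)))/((3*(6 + 5))))) = 707*(1/3095) + 17/(((1 + 25 + (3*11)*(25 + 3*11))/((3*11)))) = 707/3095 + 17/(((1 + 25 + 33*(25 + 33))/33)) = 707/3095 + 17/(((1 + 25 + 33*58)/33)) = 707/3095 + 17/(((1 + 25 + 1914)/33)) = 707/3095 + 17/(((1/33)*1940)) = 707/3095 + 17/(1940/33) = 707/3095 + 17*(33/1940) = 707/3095 + 561/1940 = 124315/240172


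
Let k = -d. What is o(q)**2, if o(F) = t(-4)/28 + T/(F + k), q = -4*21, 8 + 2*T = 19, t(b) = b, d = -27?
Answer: 36481/636804 ≈ 0.057288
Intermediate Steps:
k = 27 (k = -1*(-27) = 27)
T = 11/2 (T = -4 + (1/2)*19 = -4 + 19/2 = 11/2 ≈ 5.5000)
q = -84
o(F) = -1/7 + 11/(2*(27 + F)) (o(F) = -4/28 + 11/(2*(F + 27)) = -4*1/28 + 11/(2*(27 + F)) = -1/7 + 11/(2*(27 + F)))
o(q)**2 = ((23 - 2*(-84))/(14*(27 - 84)))**2 = ((1/14)*(23 + 168)/(-57))**2 = ((1/14)*(-1/57)*191)**2 = (-191/798)**2 = 36481/636804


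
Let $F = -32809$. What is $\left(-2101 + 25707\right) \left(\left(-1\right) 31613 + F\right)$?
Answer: $-1520745732$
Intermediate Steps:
$\left(-2101 + 25707\right) \left(\left(-1\right) 31613 + F\right) = \left(-2101 + 25707\right) \left(\left(-1\right) 31613 - 32809\right) = 23606 \left(-31613 - 32809\right) = 23606 \left(-64422\right) = -1520745732$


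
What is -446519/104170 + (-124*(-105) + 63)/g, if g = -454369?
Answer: -204247247621/47331618730 ≈ -4.3152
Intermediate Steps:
-446519/104170 + (-124*(-105) + 63)/g = -446519/104170 + (-124*(-105) + 63)/(-454369) = -446519*1/104170 + (13020 + 63)*(-1/454369) = -446519/104170 + 13083*(-1/454369) = -446519/104170 - 13083/454369 = -204247247621/47331618730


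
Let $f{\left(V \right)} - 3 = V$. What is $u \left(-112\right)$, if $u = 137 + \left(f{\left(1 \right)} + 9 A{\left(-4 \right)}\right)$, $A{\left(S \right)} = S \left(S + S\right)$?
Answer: $-48048$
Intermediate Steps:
$f{\left(V \right)} = 3 + V$
$A{\left(S \right)} = 2 S^{2}$ ($A{\left(S \right)} = S 2 S = 2 S^{2}$)
$u = 429$ ($u = 137 + \left(\left(3 + 1\right) + 9 \cdot 2 \left(-4\right)^{2}\right) = 137 + \left(4 + 9 \cdot 2 \cdot 16\right) = 137 + \left(4 + 9 \cdot 32\right) = 137 + \left(4 + 288\right) = 137 + 292 = 429$)
$u \left(-112\right) = 429 \left(-112\right) = -48048$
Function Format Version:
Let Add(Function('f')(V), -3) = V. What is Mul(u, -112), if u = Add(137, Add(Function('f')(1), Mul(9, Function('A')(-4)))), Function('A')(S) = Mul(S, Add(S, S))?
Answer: -48048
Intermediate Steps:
Function('f')(V) = Add(3, V)
Function('A')(S) = Mul(2, Pow(S, 2)) (Function('A')(S) = Mul(S, Mul(2, S)) = Mul(2, Pow(S, 2)))
u = 429 (u = Add(137, Add(Add(3, 1), Mul(9, Mul(2, Pow(-4, 2))))) = Add(137, Add(4, Mul(9, Mul(2, 16)))) = Add(137, Add(4, Mul(9, 32))) = Add(137, Add(4, 288)) = Add(137, 292) = 429)
Mul(u, -112) = Mul(429, -112) = -48048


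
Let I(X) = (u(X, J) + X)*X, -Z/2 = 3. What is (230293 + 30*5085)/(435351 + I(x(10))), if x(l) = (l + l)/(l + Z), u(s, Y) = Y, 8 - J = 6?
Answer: 382843/435386 ≈ 0.87932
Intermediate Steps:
Z = -6 (Z = -2*3 = -6)
J = 2 (J = 8 - 1*6 = 8 - 6 = 2)
x(l) = 2*l/(-6 + l) (x(l) = (l + l)/(l - 6) = (2*l)/(-6 + l) = 2*l/(-6 + l))
I(X) = X*(2 + X) (I(X) = (2 + X)*X = X*(2 + X))
(230293 + 30*5085)/(435351 + I(x(10))) = (230293 + 30*5085)/(435351 + (2*10/(-6 + 10))*(2 + 2*10/(-6 + 10))) = (230293 + 152550)/(435351 + (2*10/4)*(2 + 2*10/4)) = 382843/(435351 + (2*10*(¼))*(2 + 2*10*(¼))) = 382843/(435351 + 5*(2 + 5)) = 382843/(435351 + 5*7) = 382843/(435351 + 35) = 382843/435386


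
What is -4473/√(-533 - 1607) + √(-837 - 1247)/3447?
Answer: I*(2140*√521 + 15418431*√535)/3688290 ≈ 96.706*I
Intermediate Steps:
-4473/√(-533 - 1607) + √(-837 - 1247)/3447 = -4473*(-I*√535/1070) + √(-2084)*(1/3447) = -4473*(-I*√535/1070) + (2*I*√521)*(1/3447) = -(-4473)*I*√535/1070 + 2*I*√521/3447 = 4473*I*√535/1070 + 2*I*√521/3447 = 2*I*√521/3447 + 4473*I*√535/1070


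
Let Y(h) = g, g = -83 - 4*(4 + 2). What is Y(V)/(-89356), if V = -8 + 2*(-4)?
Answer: 107/89356 ≈ 0.0011975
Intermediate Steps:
V = -16 (V = -8 - 8 = -16)
g = -107 (g = -83 - 4*6 = -83 - 24 = -107)
Y(h) = -107
Y(V)/(-89356) = -107/(-89356) = -107*(-1/89356) = 107/89356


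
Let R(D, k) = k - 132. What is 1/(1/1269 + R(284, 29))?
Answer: -1269/130706 ≈ -0.0097088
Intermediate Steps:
R(D, k) = -132 + k
1/(1/1269 + R(284, 29)) = 1/(1/1269 + (-132 + 29)) = 1/(1/1269 - 103) = 1/(-130706/1269) = -1269/130706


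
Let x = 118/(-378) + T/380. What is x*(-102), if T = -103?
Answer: 712079/11970 ≈ 59.489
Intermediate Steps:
x = -41887/71820 (x = 118/(-378) - 103/380 = 118*(-1/378) - 103*1/380 = -59/189 - 103/380 = -41887/71820 ≈ -0.58322)
x*(-102) = -41887/71820*(-102) = 712079/11970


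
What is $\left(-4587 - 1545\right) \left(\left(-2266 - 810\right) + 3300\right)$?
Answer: $-1373568$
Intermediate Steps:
$\left(-4587 - 1545\right) \left(\left(-2266 - 810\right) + 3300\right) = - 6132 \left(\left(-2266 - 810\right) + 3300\right) = - 6132 \left(-3076 + 3300\right) = \left(-6132\right) 224 = -1373568$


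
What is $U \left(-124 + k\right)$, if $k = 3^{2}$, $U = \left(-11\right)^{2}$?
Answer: $-13915$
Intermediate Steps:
$U = 121$
$k = 9$
$U \left(-124 + k\right) = 121 \left(-124 + 9\right) = 121 \left(-115\right) = -13915$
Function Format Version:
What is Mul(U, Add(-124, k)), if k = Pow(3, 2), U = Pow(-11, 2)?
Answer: -13915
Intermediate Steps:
U = 121
k = 9
Mul(U, Add(-124, k)) = Mul(121, Add(-124, 9)) = Mul(121, -115) = -13915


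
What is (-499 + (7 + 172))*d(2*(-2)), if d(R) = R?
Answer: 1280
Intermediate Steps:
(-499 + (7 + 172))*d(2*(-2)) = (-499 + (7 + 172))*(2*(-2)) = (-499 + 179)*(-4) = -320*(-4) = 1280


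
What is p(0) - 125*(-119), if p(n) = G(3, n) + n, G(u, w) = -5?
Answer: 14870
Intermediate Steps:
p(n) = -5 + n
p(0) - 125*(-119) = (-5 + 0) - 125*(-119) = -5 + 14875 = 14870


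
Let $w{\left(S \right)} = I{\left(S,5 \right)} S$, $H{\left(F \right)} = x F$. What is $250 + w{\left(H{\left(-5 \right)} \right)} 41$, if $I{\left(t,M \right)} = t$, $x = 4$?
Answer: $16650$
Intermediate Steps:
$H{\left(F \right)} = 4 F$
$w{\left(S \right)} = S^{2}$ ($w{\left(S \right)} = S S = S^{2}$)
$250 + w{\left(H{\left(-5 \right)} \right)} 41 = 250 + \left(4 \left(-5\right)\right)^{2} \cdot 41 = 250 + \left(-20\right)^{2} \cdot 41 = 250 + 400 \cdot 41 = 250 + 16400 = 16650$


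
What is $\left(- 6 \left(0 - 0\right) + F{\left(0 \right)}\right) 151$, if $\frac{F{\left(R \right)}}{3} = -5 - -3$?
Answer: $-906$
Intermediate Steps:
$F{\left(R \right)} = -6$ ($F{\left(R \right)} = 3 \left(-5 - -3\right) = 3 \left(-5 + 3\right) = 3 \left(-2\right) = -6$)
$\left(- 6 \left(0 - 0\right) + F{\left(0 \right)}\right) 151 = \left(- 6 \left(0 - 0\right) - 6\right) 151 = \left(- 6 \left(0 + \left(-1 + 1\right)\right) - 6\right) 151 = \left(- 6 \left(0 + 0\right) - 6\right) 151 = \left(\left(-6\right) 0 - 6\right) 151 = \left(0 - 6\right) 151 = \left(-6\right) 151 = -906$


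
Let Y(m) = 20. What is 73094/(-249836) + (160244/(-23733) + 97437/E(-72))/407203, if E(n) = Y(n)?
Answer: -3387721926473111/12072261396734820 ≈ -0.28062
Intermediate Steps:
E(n) = 20
73094/(-249836) + (160244/(-23733) + 97437/E(-72))/407203 = 73094/(-249836) + (160244/(-23733) + 97437/20)/407203 = 73094*(-1/249836) + (160244*(-1/23733) + 97437*(1/20))*(1/407203) = -36547/124918 + (-160244/23733 + 97437/20)*(1/407203) = -36547/124918 + (2309267441/474660)*(1/407203) = -36547/124918 + 2309267441/193282975980 = -3387721926473111/12072261396734820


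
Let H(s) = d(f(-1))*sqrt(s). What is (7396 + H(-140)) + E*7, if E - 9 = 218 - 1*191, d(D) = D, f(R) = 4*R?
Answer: 7648 - 8*I*sqrt(35) ≈ 7648.0 - 47.329*I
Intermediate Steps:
E = 36 (E = 9 + (218 - 1*191) = 9 + (218 - 191) = 9 + 27 = 36)
H(s) = -4*sqrt(s) (H(s) = (4*(-1))*sqrt(s) = -4*sqrt(s))
(7396 + H(-140)) + E*7 = (7396 - 8*I*sqrt(35)) + 36*7 = (7396 - 8*I*sqrt(35)) + 252 = 7648 - 8*I*sqrt(35)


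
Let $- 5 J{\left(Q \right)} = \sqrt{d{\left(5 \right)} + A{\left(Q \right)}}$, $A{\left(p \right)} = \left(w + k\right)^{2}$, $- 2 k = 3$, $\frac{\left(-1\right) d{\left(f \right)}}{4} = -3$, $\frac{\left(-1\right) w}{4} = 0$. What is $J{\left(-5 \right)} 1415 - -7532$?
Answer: $7532 - \frac{283 \sqrt{57}}{2} \approx 6463.7$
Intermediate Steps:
$w = 0$ ($w = \left(-4\right) 0 = 0$)
$d{\left(f \right)} = 12$ ($d{\left(f \right)} = \left(-4\right) \left(-3\right) = 12$)
$k = - \frac{3}{2}$ ($k = \left(- \frac{1}{2}\right) 3 = - \frac{3}{2} \approx -1.5$)
$A{\left(p \right)} = \frac{9}{4}$ ($A{\left(p \right)} = \left(0 - \frac{3}{2}\right)^{2} = \left(- \frac{3}{2}\right)^{2} = \frac{9}{4}$)
$J{\left(Q \right)} = - \frac{\sqrt{57}}{10}$ ($J{\left(Q \right)} = - \frac{\sqrt{12 + \frac{9}{4}}}{5} = - \frac{\sqrt{\frac{57}{4}}}{5} = - \frac{\frac{1}{2} \sqrt{57}}{5} = - \frac{\sqrt{57}}{10}$)
$J{\left(-5 \right)} 1415 - -7532 = - \frac{\sqrt{57}}{10} \cdot 1415 - -7532 = - \frac{283 \sqrt{57}}{2} + 7532 = 7532 - \frac{283 \sqrt{57}}{2}$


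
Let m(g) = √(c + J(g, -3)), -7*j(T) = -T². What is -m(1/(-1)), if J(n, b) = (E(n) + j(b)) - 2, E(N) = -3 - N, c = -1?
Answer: -I*√182/7 ≈ -1.9272*I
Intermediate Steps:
j(T) = T²/7 (j(T) = -(-1)*T²/7 = T²/7)
J(n, b) = -5 - n + b²/7 (J(n, b) = ((-3 - n) + b²/7) - 2 = (-3 - n + b²/7) - 2 = -5 - n + b²/7)
m(g) = √(-33/7 - g) (m(g) = √(-1 + (-5 - g + (⅐)*(-3)²)) = √(-1 + (-5 - g + (⅐)*9)) = √(-1 + (-5 - g + 9/7)) = √(-1 + (-26/7 - g)) = √(-33/7 - g))
-m(1/(-1)) = -√(-231 - 49/(-1))/7 = -√(-231 - 49*(-1))/7 = -√(-231 + 49)/7 = -√(-182)/7 = -I*√182/7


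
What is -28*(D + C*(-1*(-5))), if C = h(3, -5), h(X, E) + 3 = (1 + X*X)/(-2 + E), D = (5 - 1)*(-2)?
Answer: 844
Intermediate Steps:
D = -8 (D = 4*(-2) = -8)
h(X, E) = -3 + (1 + X**2)/(-2 + E) (h(X, E) = -3 + (1 + X*X)/(-2 + E) = -3 + (1 + X**2)/(-2 + E))
C = -31/7 (C = (7 + 3**2 - 3*(-5))/(-2 - 5) = (7 + 9 + 15)/(-7) = -1/7*31 = -31/7 ≈ -4.4286)
-28*(D + C*(-1*(-5))) = -28*(-8 - (-31)*(-5)/7) = -28*(-8 - 31/7*5) = -28*(-8 - 155/7) = -28*(-211/7) = 844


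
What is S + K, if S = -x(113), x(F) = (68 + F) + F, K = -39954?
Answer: -40248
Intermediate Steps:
x(F) = 68 + 2*F
S = -294 (S = -(68 + 2*113) = -(68 + 226) = -1*294 = -294)
S + K = -294 - 39954 = -40248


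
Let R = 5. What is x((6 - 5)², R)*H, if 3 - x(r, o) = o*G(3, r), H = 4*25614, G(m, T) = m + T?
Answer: -1741752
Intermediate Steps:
G(m, T) = T + m
H = 102456
x(r, o) = 3 - o*(3 + r) (x(r, o) = 3 - o*(r + 3) = 3 - o*(3 + r))
x((6 - 5)², R)*H = (3 - 1*5*(3 + (6 - 5)²))*102456 = (3 - 1*5*(3 + 1²))*102456 = (3 - 1*5*(3 + 1))*102456 = (3 - 1*5*4)*102456 = (3 - 20)*102456 = -17*102456 = -1741752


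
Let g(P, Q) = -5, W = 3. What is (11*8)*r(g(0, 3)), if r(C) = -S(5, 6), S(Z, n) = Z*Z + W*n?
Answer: -3784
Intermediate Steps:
S(Z, n) = Z**2 + 3*n (S(Z, n) = Z*Z + 3*n = Z**2 + 3*n)
r(C) = -43 (r(C) = -(5**2 + 3*6) = -(25 + 18) = -1*43 = -43)
(11*8)*r(g(0, 3)) = (11*8)*(-43) = 88*(-43) = -3784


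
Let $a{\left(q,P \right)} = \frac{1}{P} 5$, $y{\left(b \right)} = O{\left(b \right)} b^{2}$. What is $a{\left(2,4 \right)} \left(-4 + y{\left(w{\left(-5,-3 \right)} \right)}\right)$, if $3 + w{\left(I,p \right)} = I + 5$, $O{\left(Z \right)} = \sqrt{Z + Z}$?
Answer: $-5 + \frac{45 i \sqrt{6}}{4} \approx -5.0 + 27.557 i$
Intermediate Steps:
$O{\left(Z \right)} = \sqrt{2} \sqrt{Z}$ ($O{\left(Z \right)} = \sqrt{2 Z} = \sqrt{2} \sqrt{Z}$)
$w{\left(I,p \right)} = 2 + I$ ($w{\left(I,p \right)} = -3 + \left(I + 5\right) = -3 + \left(5 + I\right) = 2 + I$)
$y{\left(b \right)} = \sqrt{2} b^{\frac{5}{2}}$ ($y{\left(b \right)} = \sqrt{2} \sqrt{b} b^{2} = \sqrt{2} b^{\frac{5}{2}}$)
$a{\left(q,P \right)} = \frac{5}{P}$
$a{\left(2,4 \right)} \left(-4 + y{\left(w{\left(-5,-3 \right)} \right)}\right) = \frac{5}{4} \left(-4 + \sqrt{2} \left(2 - 5\right)^{\frac{5}{2}}\right) = 5 \cdot \frac{1}{4} \left(-4 + \sqrt{2} \left(-3\right)^{\frac{5}{2}}\right) = \frac{5 \left(-4 + \sqrt{2} \cdot 9 i \sqrt{3}\right)}{4} = \frac{5 \left(-4 + 9 i \sqrt{6}\right)}{4} = -5 + \frac{45 i \sqrt{6}}{4}$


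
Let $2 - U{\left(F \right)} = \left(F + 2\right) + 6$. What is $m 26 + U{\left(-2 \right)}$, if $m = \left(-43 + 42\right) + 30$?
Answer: $750$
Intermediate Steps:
$U{\left(F \right)} = -6 - F$ ($U{\left(F \right)} = 2 - \left(\left(F + 2\right) + 6\right) = 2 - \left(\left(2 + F\right) + 6\right) = 2 - \left(8 + F\right) = -6 - F$)
$m = 29$ ($m = -1 + 30 = 29$)
$m 26 + U{\left(-2 \right)} = 29 \cdot 26 - 4 = 754 + \left(-6 + 2\right) = 754 - 4 = 750$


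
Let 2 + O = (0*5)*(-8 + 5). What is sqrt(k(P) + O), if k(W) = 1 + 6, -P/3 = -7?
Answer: sqrt(5) ≈ 2.2361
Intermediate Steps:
P = 21 (P = -3*(-7) = 21)
k(W) = 7
O = -2 (O = -2 + (0*5)*(-8 + 5) = -2 + 0*(-3) = -2 + 0 = -2)
sqrt(k(P) + O) = sqrt(7 - 2) = sqrt(5)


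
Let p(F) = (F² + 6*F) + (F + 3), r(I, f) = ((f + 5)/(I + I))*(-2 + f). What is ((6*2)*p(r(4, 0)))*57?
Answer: -11457/4 ≈ -2864.3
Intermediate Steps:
r(I, f) = (-2 + f)*(5 + f)/(2*I) (r(I, f) = ((5 + f)/((2*I)))*(-2 + f) = ((5 + f)*(1/(2*I)))*(-2 + f) = ((5 + f)/(2*I))*(-2 + f) = (-2 + f)*(5 + f)/(2*I))
p(F) = 3 + F² + 7*F (p(F) = (F² + 6*F) + (3 + F) = 3 + F² + 7*F)
((6*2)*p(r(4, 0)))*57 = ((6*2)*(3 + ((½)*(-10 + 0² + 3*0)/4)² + 7*((½)*(-10 + 0² + 3*0)/4)))*57 = (12*(3 + ((½)*(¼)*(-10 + 0 + 0))² + 7*((½)*(¼)*(-10 + 0 + 0))))*57 = (12*(3 + ((½)*(¼)*(-10))² + 7*((½)*(¼)*(-10))))*57 = (12*(3 + (-5/4)² + 7*(-5/4)))*57 = (12*(3 + 25/16 - 35/4))*57 = (12*(-67/16))*57 = -201/4*57 = -11457/4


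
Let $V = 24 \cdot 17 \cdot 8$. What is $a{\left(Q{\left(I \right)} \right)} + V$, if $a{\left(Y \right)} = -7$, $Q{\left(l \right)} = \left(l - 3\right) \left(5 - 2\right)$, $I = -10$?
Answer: $3257$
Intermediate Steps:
$Q{\left(l \right)} = -9 + 3 l$ ($Q{\left(l \right)} = \left(-3 + l\right) 3 = -9 + 3 l$)
$V = 3264$ ($V = 408 \cdot 8 = 3264$)
$a{\left(Q{\left(I \right)} \right)} + V = -7 + 3264 = 3257$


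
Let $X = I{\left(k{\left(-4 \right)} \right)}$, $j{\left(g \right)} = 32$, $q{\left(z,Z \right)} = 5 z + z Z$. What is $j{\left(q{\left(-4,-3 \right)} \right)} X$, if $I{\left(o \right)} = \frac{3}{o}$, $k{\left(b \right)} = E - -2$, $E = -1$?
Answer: $96$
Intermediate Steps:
$q{\left(z,Z \right)} = 5 z + Z z$
$k{\left(b \right)} = 1$ ($k{\left(b \right)} = -1 - -2 = -1 + 2 = 1$)
$X = 3$ ($X = \frac{3}{1} = 3 \cdot 1 = 3$)
$j{\left(q{\left(-4,-3 \right)} \right)} X = 32 \cdot 3 = 96$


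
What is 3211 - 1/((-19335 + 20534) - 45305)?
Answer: 141624367/44106 ≈ 3211.0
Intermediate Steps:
3211 - 1/((-19335 + 20534) - 45305) = 3211 - 1/(1199 - 45305) = 3211 - 1/(-44106) = 3211 - 1*(-1/44106) = 3211 + 1/44106 = 141624367/44106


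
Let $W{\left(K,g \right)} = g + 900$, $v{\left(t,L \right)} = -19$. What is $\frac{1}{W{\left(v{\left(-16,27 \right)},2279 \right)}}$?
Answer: $\frac{1}{3179} \approx 0.00031456$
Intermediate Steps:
$W{\left(K,g \right)} = 900 + g$
$\frac{1}{W{\left(v{\left(-16,27 \right)},2279 \right)}} = \frac{1}{900 + 2279} = \frac{1}{3179}$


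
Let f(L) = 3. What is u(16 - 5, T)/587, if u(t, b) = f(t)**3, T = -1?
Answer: 27/587 ≈ 0.045997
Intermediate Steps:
u(t, b) = 27 (u(t, b) = 3**3 = 27)
u(16 - 5, T)/587 = 27/587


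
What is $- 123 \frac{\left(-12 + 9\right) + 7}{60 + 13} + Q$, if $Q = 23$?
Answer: $\frac{1187}{73} \approx 16.26$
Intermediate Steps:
$- 123 \frac{\left(-12 + 9\right) + 7}{60 + 13} + Q = - 123 \frac{\left(-12 + 9\right) + 7}{60 + 13} + 23 = - 123 \frac{-3 + 7}{73} + 23 = - 123 \cdot 4 \cdot \frac{1}{73} + 23 = \left(-123\right) \frac{4}{73} + 23 = - \frac{492}{73} + 23 = \frac{1187}{73}$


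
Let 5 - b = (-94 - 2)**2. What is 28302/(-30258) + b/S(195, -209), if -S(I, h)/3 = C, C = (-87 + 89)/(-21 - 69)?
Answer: -696770812/5043 ≈ -1.3817e+5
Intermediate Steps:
C = -1/45 (C = 2/(-90) = 2*(-1/90) = -1/45 ≈ -0.022222)
S(I, h) = 1/15 (S(I, h) = -3*(-1/45) = 1/15)
b = -9211 (b = 5 - (-94 - 2)**2 = 5 - 1*(-96)**2 = 5 - 1*9216 = 5 - 9216 = -9211)
28302/(-30258) + b/S(195, -209) = 28302/(-30258) - 9211/1/15 = 28302*(-1/30258) - 9211*15 = -4717/5043 - 138165 = -696770812/5043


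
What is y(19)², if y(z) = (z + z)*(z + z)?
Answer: 2085136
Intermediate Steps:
y(z) = 4*z² (y(z) = (2*z)*(2*z) = 4*z²)
y(19)² = (4*19²)² = (4*361)² = 1444² = 2085136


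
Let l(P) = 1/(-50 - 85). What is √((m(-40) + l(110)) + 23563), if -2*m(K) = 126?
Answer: 11*√393285/45 ≈ 153.30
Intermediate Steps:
l(P) = -1/135 (l(P) = 1/(-135) = -1/135)
m(K) = -63 (m(K) = -½*126 = -63)
√((m(-40) + l(110)) + 23563) = √((-63 - 1/135) + 23563) = √(-8506/135 + 23563) = √(3172499/135) = 11*√393285/45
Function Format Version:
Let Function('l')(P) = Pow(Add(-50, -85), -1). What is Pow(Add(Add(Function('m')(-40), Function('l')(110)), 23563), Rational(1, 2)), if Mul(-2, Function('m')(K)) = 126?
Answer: Mul(Rational(11, 45), Pow(393285, Rational(1, 2))) ≈ 153.30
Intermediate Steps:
Function('l')(P) = Rational(-1, 135) (Function('l')(P) = Pow(-135, -1) = Rational(-1, 135))
Function('m')(K) = -63 (Function('m')(K) = Mul(Rational(-1, 2), 126) = -63)
Pow(Add(Add(Function('m')(-40), Function('l')(110)), 23563), Rational(1, 2)) = Pow(Add(Add(-63, Rational(-1, 135)), 23563), Rational(1, 2)) = Pow(Add(Rational(-8506, 135), 23563), Rational(1, 2)) = Pow(Rational(3172499, 135), Rational(1, 2)) = Mul(Rational(11, 45), Pow(393285, Rational(1, 2)))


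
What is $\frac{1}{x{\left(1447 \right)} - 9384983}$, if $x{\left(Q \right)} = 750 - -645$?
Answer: $- \frac{1}{9383588} \approx -1.0657 \cdot 10^{-7}$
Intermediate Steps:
$x{\left(Q \right)} = 1395$ ($x{\left(Q \right)} = 750 + 645 = 1395$)
$\frac{1}{x{\left(1447 \right)} - 9384983} = \frac{1}{1395 - 9384983} = \frac{1}{-9383588} = - \frac{1}{9383588}$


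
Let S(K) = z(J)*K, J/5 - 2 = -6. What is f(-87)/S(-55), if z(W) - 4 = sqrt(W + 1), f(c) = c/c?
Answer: I/(55*(sqrt(19) - 4*I)) ≈ -0.0020779 + 0.0022644*I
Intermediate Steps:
J = -20 (J = 10 + 5*(-6) = 10 - 30 = -20)
f(c) = 1
z(W) = 4 + sqrt(1 + W) (z(W) = 4 + sqrt(W + 1) = 4 + sqrt(1 + W))
S(K) = K*(4 + I*sqrt(19)) (S(K) = (4 + sqrt(1 - 20))*K = (4 + sqrt(-19))*K = (4 + I*sqrt(19))*K = K*(4 + I*sqrt(19)))
f(-87)/S(-55) = 1/(-55*(4 + I*sqrt(19))) = 1/(-220 - 55*I*sqrt(19))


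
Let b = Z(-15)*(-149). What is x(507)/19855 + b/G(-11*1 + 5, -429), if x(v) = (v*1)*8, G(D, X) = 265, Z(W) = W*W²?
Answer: 1997131593/1052315 ≈ 1897.8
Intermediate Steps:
Z(W) = W³
b = 502875 (b = (-15)³*(-149) = -3375*(-149) = 502875)
x(v) = 8*v (x(v) = v*8 = 8*v)
x(507)/19855 + b/G(-11*1 + 5, -429) = (8*507)/19855 + 502875/265 = 4056*(1/19855) + 502875*(1/265) = 4056/19855 + 100575/53 = 1997131593/1052315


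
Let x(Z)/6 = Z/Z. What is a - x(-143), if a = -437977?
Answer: -437983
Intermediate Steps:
x(Z) = 6 (x(Z) = 6*(Z/Z) = 6*1 = 6)
a - x(-143) = -437977 - 1*6 = -437977 - 6 = -437983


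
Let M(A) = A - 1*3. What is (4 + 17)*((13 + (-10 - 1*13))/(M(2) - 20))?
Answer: 10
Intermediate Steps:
M(A) = -3 + A (M(A) = A - 3 = -3 + A)
(4 + 17)*((13 + (-10 - 1*13))/(M(2) - 20)) = (4 + 17)*((13 + (-10 - 1*13))/((-3 + 2) - 20)) = 21*((13 + (-10 - 13))/(-1 - 20)) = 21*((13 - 23)/(-21)) = 21*(-10*(-1/21)) = 21*(10/21) = 10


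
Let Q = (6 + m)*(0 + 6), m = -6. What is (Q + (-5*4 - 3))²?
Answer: 529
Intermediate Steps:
Q = 0 (Q = (6 - 6)*(0 + 6) = 0*6 = 0)
(Q + (-5*4 - 3))² = (0 + (-5*4 - 3))² = (0 + (-20 - 3))² = (0 - 23)² = (-23)² = 529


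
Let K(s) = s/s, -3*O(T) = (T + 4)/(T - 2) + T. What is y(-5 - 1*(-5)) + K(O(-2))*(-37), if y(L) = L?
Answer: -37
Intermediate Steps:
O(T) = -T/3 - (4 + T)/(3*(-2 + T)) (O(T) = -((T + 4)/(T - 2) + T)/3 = -((4 + T)/(-2 + T) + T)/3 = -(T + (4 + T)/(-2 + T))/3 = -T/3 - (4 + T)/(3*(-2 + T)))
K(s) = 1
y(-5 - 1*(-5)) + K(O(-2))*(-37) = (-5 - 1*(-5)) + 1*(-37) = (-5 + 5) - 37 = 0 - 37 = -37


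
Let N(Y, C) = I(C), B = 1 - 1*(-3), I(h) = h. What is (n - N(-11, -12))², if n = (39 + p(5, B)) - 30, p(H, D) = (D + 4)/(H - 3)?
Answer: 625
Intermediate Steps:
B = 4 (B = 1 + 3 = 4)
p(H, D) = (4 + D)/(-3 + H)
N(Y, C) = C
n = 13 (n = (39 + (4 + 4)/(-3 + 5)) - 30 = (39 + 8/2) - 30 = (39 + (½)*8) - 30 = (39 + 4) - 30 = 43 - 30 = 13)
(n - N(-11, -12))² = (13 - 1*(-12))² = (13 + 12)² = 25² = 625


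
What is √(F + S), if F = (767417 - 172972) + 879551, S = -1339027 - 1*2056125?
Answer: 2*I*√480289 ≈ 1386.1*I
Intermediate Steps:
S = -3395152 (S = -1339027 - 2056125 = -3395152)
F = 1473996 (F = 594445 + 879551 = 1473996)
√(F + S) = √(1473996 - 3395152) = √(-1921156) = 2*I*√480289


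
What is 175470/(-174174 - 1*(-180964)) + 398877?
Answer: 270855030/679 ≈ 3.9890e+5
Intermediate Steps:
175470/(-174174 - 1*(-180964)) + 398877 = 175470/(-174174 + 180964) + 398877 = 175470/6790 + 398877 = 175470*(1/6790) + 398877 = 17547/679 + 398877 = 270855030/679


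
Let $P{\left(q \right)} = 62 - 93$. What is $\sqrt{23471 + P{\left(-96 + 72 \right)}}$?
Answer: $4 \sqrt{1465} \approx 153.1$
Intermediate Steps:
$P{\left(q \right)} = -31$
$\sqrt{23471 + P{\left(-96 + 72 \right)}} = \sqrt{23471 - 31} = \sqrt{23440} = 4 \sqrt{1465}$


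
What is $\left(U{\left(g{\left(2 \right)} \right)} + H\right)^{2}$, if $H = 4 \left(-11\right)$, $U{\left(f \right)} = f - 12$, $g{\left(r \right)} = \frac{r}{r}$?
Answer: $3025$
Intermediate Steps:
$g{\left(r \right)} = 1$
$U{\left(f \right)} = -12 + f$ ($U{\left(f \right)} = f - 12 = -12 + f$)
$H = -44$
$\left(U{\left(g{\left(2 \right)} \right)} + H\right)^{2} = \left(\left(-12 + 1\right) - 44\right)^{2} = \left(-11 - 44\right)^{2} = \left(-55\right)^{2} = 3025$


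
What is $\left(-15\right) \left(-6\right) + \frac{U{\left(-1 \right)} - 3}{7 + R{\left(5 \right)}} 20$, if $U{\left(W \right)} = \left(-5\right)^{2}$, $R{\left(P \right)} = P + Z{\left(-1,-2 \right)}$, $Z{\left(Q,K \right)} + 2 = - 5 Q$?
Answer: $\frac{358}{3} \approx 119.33$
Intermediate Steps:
$Z{\left(Q,K \right)} = -2 - 5 Q$
$R{\left(P \right)} = 3 + P$ ($R{\left(P \right)} = P - -3 = P + \left(-2 + 5\right) = P + 3 = 3 + P$)
$U{\left(W \right)} = 25$
$\left(-15\right) \left(-6\right) + \frac{U{\left(-1 \right)} - 3}{7 + R{\left(5 \right)}} 20 = \left(-15\right) \left(-6\right) + \frac{25 - 3}{7 + \left(3 + 5\right)} 20 = 90 + \frac{1}{7 + 8} \cdot 22 \cdot 20 = 90 + \frac{1}{15} \cdot 22 \cdot 20 = 90 + \frac{22}{15} \cdot 20 = 90 + \frac{88}{3} = \frac{358}{3}$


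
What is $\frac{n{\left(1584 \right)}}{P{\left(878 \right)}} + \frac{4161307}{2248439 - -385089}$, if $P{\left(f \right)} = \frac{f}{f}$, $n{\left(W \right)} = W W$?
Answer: $\frac{6607673390875}{2633528} \approx 2.5091 \cdot 10^{6}$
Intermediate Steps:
$n{\left(W \right)} = W^{2}$
$P{\left(f \right)} = 1$
$\frac{n{\left(1584 \right)}}{P{\left(878 \right)}} + \frac{4161307}{2248439 - -385089} = \frac{1584^{2}}{1} + \frac{4161307}{2248439 - -385089} = 2509056 \cdot 1 + \frac{4161307}{2248439 + 385089} = 2509056 + \frac{4161307}{2633528} = \frac{6607673390875}{2633528}$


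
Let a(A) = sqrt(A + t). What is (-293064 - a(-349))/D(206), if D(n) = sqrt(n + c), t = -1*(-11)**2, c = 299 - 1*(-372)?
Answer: sqrt(877)*(-293064 - I*sqrt(470))/877 ≈ -9896.1 - 0.73206*I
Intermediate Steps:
c = 671 (c = 299 + 372 = 671)
t = -121 (t = -1*121 = -121)
D(n) = sqrt(671 + n) (D(n) = sqrt(n + 671) = sqrt(671 + n))
a(A) = sqrt(-121 + A) (a(A) = sqrt(A - 121) = sqrt(-121 + A))
(-293064 - a(-349))/D(206) = (-293064 - sqrt(-121 - 349))/(sqrt(671 + 206)) = (-293064 - sqrt(-470))/(sqrt(877)) = (-293064 - I*sqrt(470))*(sqrt(877)/877) = sqrt(877)*(-293064 - I*sqrt(470))/877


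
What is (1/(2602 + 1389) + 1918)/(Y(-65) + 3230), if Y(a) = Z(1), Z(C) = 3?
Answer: 7654739/12902903 ≈ 0.59326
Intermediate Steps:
Y(a) = 3
(1/(2602 + 1389) + 1918)/(Y(-65) + 3230) = (1/(2602 + 1389) + 1918)/(3 + 3230) = (1/3991 + 1918)/3233 = (1/3991 + 1918)*(1/3233) = (7654739/3991)*(1/3233) = 7654739/12902903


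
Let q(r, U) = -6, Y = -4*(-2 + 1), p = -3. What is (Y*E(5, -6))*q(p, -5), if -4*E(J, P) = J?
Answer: 30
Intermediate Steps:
E(J, P) = -J/4
Y = 4 (Y = -4*(-1) = 4)
(Y*E(5, -6))*q(p, -5) = (4*(-¼*5))*(-6) = (4*(-5/4))*(-6) = -5*(-6) = 30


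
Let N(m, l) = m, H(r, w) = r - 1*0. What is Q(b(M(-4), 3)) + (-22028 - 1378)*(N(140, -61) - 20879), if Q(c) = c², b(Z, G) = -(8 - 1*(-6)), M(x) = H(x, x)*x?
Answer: 485417230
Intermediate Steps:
H(r, w) = r (H(r, w) = r + 0 = r)
M(x) = x² (M(x) = x*x = x²)
b(Z, G) = -14 (b(Z, G) = -(8 + 6) = -1*14 = -14)
Q(b(M(-4), 3)) + (-22028 - 1378)*(N(140, -61) - 20879) = (-14)² + (-22028 - 1378)*(140 - 20879) = 196 - 23406*(-20739) = 196 + 485417034 = 485417230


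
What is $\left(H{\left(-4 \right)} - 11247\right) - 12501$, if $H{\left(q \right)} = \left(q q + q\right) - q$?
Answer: $-23732$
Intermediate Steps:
$H{\left(q \right)} = q^{2}$ ($H{\left(q \right)} = \left(q^{2} + q\right) - q = \left(q + q^{2}\right) - q = q^{2}$)
$\left(H{\left(-4 \right)} - 11247\right) - 12501 = \left(\left(-4\right)^{2} - 11247\right) - 12501 = \left(16 - 11247\right) - 12501 = -11231 - 12501 = -23732$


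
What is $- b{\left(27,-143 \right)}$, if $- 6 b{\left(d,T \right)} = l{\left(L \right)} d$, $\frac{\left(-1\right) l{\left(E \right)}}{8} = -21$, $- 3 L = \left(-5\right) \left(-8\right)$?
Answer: $756$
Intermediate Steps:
$L = - \frac{40}{3}$ ($L = - \frac{\left(-5\right) \left(-8\right)}{3} = \left(- \frac{1}{3}\right) 40 = - \frac{40}{3} \approx -13.333$)
$l{\left(E \right)} = 168$ ($l{\left(E \right)} = \left(-8\right) \left(-21\right) = 168$)
$b{\left(d,T \right)} = - 28 d$ ($b{\left(d,T \right)} = - \frac{168 d}{6} = - 28 d$)
$- b{\left(27,-143 \right)} = - \left(-28\right) 27 = \left(-1\right) \left(-756\right) = 756$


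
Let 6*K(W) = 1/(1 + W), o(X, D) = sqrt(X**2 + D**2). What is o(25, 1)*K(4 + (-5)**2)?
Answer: sqrt(626)/180 ≈ 0.13900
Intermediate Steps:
o(X, D) = sqrt(D**2 + X**2)
K(W) = 1/(6*(1 + W))
o(25, 1)*K(4 + (-5)**2) = sqrt(1**2 + 25**2)*(1/(6*(1 + (4 + (-5)**2)))) = sqrt(1 + 625)*(1/(6*(1 + (4 + 25)))) = sqrt(626)*(1/(6*(1 + 29))) = sqrt(626)*((1/6)/30) = sqrt(626)*((1/6)*(1/30)) = sqrt(626)*(1/180) = sqrt(626)/180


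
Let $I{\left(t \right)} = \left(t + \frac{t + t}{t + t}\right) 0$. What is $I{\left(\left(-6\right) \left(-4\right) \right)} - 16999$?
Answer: $-16999$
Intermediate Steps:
$I{\left(t \right)} = 0$ ($I{\left(t \right)} = \left(t + \frac{2 t}{2 t}\right) 0 = \left(t + 2 t \frac{1}{2 t}\right) 0 = \left(t + 1\right) 0 = \left(1 + t\right) 0 = 0$)
$I{\left(\left(-6\right) \left(-4\right) \right)} - 16999 = 0 - 16999 = -16999$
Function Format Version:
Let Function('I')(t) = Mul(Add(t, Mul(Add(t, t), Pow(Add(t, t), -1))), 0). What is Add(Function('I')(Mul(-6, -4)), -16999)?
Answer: -16999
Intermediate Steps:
Function('I')(t) = 0 (Function('I')(t) = Mul(Add(t, Mul(Mul(2, t), Pow(Mul(2, t), -1))), 0) = Mul(Add(t, Mul(Mul(2, t), Mul(Rational(1, 2), Pow(t, -1)))), 0) = Mul(Add(t, 1), 0) = Mul(Add(1, t), 0) = 0)
Add(Function('I')(Mul(-6, -4)), -16999) = Add(0, -16999) = -16999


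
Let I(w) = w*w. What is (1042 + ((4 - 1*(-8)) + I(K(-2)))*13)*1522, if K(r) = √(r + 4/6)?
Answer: 5390924/3 ≈ 1.7970e+6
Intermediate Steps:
K(r) = √(⅔ + r) (K(r) = √(r + 4*(⅙)) = √(r + ⅔) = √(⅔ + r))
I(w) = w²
(1042 + ((4 - 1*(-8)) + I(K(-2)))*13)*1522 = (1042 + ((4 - 1*(-8)) + (√(6 + 9*(-2))/3)²)*13)*1522 = (1042 + ((4 + 8) + (√(6 - 18)/3)²)*13)*1522 = (1042 + (12 + (√(-12)/3)²)*13)*1522 = (1042 + (12 + ((2*I*√3)/3)²)*13)*1522 = (1042 + (12 + (2*I*√3/3)²)*13)*1522 = (1042 + (12 - 4/3)*13)*1522 = (1042 + (32/3)*13)*1522 = (1042 + 416/3)*1522 = (3542/3)*1522 = 5390924/3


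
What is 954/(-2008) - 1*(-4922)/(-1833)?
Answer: -5816029/1840332 ≈ -3.1603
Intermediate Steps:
954/(-2008) - 1*(-4922)/(-1833) = 954*(-1/2008) + 4922*(-1/1833) = -477/1004 - 4922/1833 = -5816029/1840332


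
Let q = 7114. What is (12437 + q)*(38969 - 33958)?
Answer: 97970061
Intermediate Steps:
(12437 + q)*(38969 - 33958) = (12437 + 7114)*(38969 - 33958) = 19551*5011 = 97970061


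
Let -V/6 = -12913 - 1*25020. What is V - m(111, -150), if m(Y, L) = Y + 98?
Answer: 227389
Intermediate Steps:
V = 227598 (V = -6*(-12913 - 1*25020) = -6*(-12913 - 25020) = -6*(-37933) = 227598)
m(Y, L) = 98 + Y
V - m(111, -150) = 227598 - (98 + 111) = 227598 - 1*209 = 227598 - 209 = 227389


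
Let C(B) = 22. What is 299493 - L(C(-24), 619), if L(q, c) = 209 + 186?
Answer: 299098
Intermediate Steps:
L(q, c) = 395
299493 - L(C(-24), 619) = 299493 - 1*395 = 299493 - 395 = 299098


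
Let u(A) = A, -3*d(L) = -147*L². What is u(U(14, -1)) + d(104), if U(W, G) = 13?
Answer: 529997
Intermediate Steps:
d(L) = 49*L² (d(L) = -(-49)*L² = 49*L²)
u(U(14, -1)) + d(104) = 13 + 49*104² = 13 + 49*10816 = 13 + 529984 = 529997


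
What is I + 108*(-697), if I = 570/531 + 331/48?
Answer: -71053021/944 ≈ -75268.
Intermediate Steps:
I = 7523/944 (I = 570*(1/531) + 331*(1/48) = 190/177 + 331/48 = 7523/944 ≈ 7.9693)
I + 108*(-697) = 7523/944 + 108*(-697) = 7523/944 - 75276 = -71053021/944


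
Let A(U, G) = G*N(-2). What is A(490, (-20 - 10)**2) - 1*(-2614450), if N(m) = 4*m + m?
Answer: 2605450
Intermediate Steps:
N(m) = 5*m
A(U, G) = -10*G (A(U, G) = G*(5*(-2)) = G*(-10) = -10*G)
A(490, (-20 - 10)**2) - 1*(-2614450) = -10*(-20 - 10)**2 - 1*(-2614450) = -10*(-30)**2 + 2614450 = -10*900 + 2614450 = -9000 + 2614450 = 2605450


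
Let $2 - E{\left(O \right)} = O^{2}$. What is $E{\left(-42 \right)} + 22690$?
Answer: $20928$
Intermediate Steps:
$E{\left(O \right)} = 2 - O^{2}$
$E{\left(-42 \right)} + 22690 = \left(2 - \left(-42\right)^{2}\right) + 22690 = \left(2 - 1764\right) + 22690 = -1762 + 22690 = 20928$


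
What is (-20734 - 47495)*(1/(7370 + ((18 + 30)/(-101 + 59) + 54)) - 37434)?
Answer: 44236741406319/17320 ≈ 2.5541e+9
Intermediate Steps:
(-20734 - 47495)*(1/(7370 + ((18 + 30)/(-101 + 59) + 54)) - 37434) = -68229*(1/(7370 + (48/(-42) + 54)) - 37434) = -68229*(1/(7370 + (48*(-1/42) + 54)) - 37434) = -68229*(1/(7370 + (-8/7 + 54)) - 37434) = -68229*(1/(7370 + 370/7) - 37434) = -68229*(1/(51960/7) - 37434) = -68229*(7/51960 - 37434) = -68229*(-1945070633/51960) = 44236741406319/17320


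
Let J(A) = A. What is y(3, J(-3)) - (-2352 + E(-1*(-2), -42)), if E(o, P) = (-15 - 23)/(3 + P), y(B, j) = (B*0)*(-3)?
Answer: 91690/39 ≈ 2351.0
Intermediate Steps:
y(B, j) = 0 (y(B, j) = 0*(-3) = 0)
E(o, P) = -38/(3 + P)
y(3, J(-3)) - (-2352 + E(-1*(-2), -42)) = 0 - (-2352 - 38/(3 - 42)) = 0 - (-2352 - 38/(-39)) = 0 - (-2352 - 38*(-1/39)) = 0 - (-2352 + 38/39) = 0 - 1*(-91690/39) = 0 + 91690/39 = 91690/39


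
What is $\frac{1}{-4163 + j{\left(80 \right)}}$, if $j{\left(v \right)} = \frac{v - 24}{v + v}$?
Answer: $- \frac{20}{83253} \approx -0.00024023$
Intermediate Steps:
$j{\left(v \right)} = \frac{-24 + v}{2 v}$
$\frac{1}{-4163 + j{\left(80 \right)}} = \frac{1}{-4163 + \frac{-24 + 80}{2 \cdot 80}} = \frac{1}{-4163 + \frac{1}{2} \cdot \frac{1}{80} \cdot 56} = \frac{1}{-4163 + \frac{7}{20}} = \frac{1}{- \frac{83253}{20}} = - \frac{20}{83253}$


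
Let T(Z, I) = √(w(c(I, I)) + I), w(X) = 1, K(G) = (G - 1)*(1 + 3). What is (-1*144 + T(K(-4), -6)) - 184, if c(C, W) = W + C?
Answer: -328 + I*√5 ≈ -328.0 + 2.2361*I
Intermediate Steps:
K(G) = -4 + 4*G (K(G) = (-1 + G)*4 = -4 + 4*G)
c(C, W) = C + W
T(Z, I) = √(1 + I)
(-1*144 + T(K(-4), -6)) - 184 = (-1*144 + √(1 - 6)) - 184 = (-144 + √(-5)) - 184 = (-144 + I*√5) - 184 = -328 + I*√5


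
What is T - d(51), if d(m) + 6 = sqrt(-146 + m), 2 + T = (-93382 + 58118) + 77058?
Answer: 41798 - I*sqrt(95) ≈ 41798.0 - 9.7468*I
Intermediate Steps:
T = 41792 (T = -2 + ((-93382 + 58118) + 77058) = -2 + (-35264 + 77058) = -2 + 41794 = 41792)
d(m) = -6 + sqrt(-146 + m)
T - d(51) = 41792 - (-6 + sqrt(-146 + 51)) = 41792 - (-6 + sqrt(-95)) = 41792 - (-6 + I*sqrt(95)) = 41792 + (6 - I*sqrt(95)) = 41798 - I*sqrt(95)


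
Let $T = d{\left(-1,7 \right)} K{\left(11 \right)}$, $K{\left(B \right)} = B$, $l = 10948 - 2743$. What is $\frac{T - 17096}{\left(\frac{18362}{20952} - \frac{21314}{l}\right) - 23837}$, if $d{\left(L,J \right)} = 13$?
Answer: $\frac{485734982580}{683023705273} \approx 0.71115$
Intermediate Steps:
$l = 8205$
$T = 143$ ($T = 13 \cdot 11 = 143$)
$\frac{T - 17096}{\left(\frac{18362}{20952} - \frac{21314}{l}\right) - 23837} = \frac{143 - 17096}{\left(\frac{18362}{20952} - \frac{21314}{8205}\right) - 23837} = - \frac{16953}{\left(18362 \cdot \frac{1}{20952} - \frac{21314}{8205}\right) - 23837} = - \frac{16953}{\left(\frac{9181}{10476} - \frac{21314}{8205}\right) - 23837} = - \frac{16953}{- \frac{49318453}{28651860} - 23837} = - \frac{16953}{- \frac{683023705273}{28651860}} = \left(-16953\right) \left(- \frac{28651860}{683023705273}\right) = \frac{485734982580}{683023705273}$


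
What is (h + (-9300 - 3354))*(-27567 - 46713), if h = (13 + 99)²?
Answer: 8170800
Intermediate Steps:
h = 12544 (h = 112² = 12544)
(h + (-9300 - 3354))*(-27567 - 46713) = (12544 + (-9300 - 3354))*(-27567 - 46713) = (12544 - 12654)*(-74280) = -110*(-74280) = 8170800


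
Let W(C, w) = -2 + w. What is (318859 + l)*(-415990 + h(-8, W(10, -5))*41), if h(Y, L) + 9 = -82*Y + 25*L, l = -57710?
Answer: -103581617062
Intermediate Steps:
h(Y, L) = -9 - 82*Y + 25*L (h(Y, L) = -9 + (-82*Y + 25*L) = -9 - 82*Y + 25*L)
(318859 + l)*(-415990 + h(-8, W(10, -5))*41) = (318859 - 57710)*(-415990 + (-9 - 82*(-8) + 25*(-2 - 5))*41) = 261149*(-415990 + (-9 + 656 + 25*(-7))*41) = 261149*(-415990 + (-9 + 656 - 175)*41) = 261149*(-415990 + 472*41) = 261149*(-415990 + 19352) = 261149*(-396638) = -103581617062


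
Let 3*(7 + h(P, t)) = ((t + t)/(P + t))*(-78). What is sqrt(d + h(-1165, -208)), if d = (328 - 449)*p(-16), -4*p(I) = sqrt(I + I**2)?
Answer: sqrt(-28046271 + 228100609*sqrt(15))/1373 ≈ 21.301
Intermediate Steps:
p(I) = -sqrt(I + I**2)/4
d = 121*sqrt(15) (d = (328 - 449)*(-4*sqrt(15)/4) = -(-121)*sqrt(-16*(-15))/4 = -(-121)*sqrt(240)/4 = -(-121)*4*sqrt(15)/4 = -(-121)*sqrt(15) = 121*sqrt(15) ≈ 468.63)
h(P, t) = -7 - 52*t/(P + t) (h(P, t) = -7 + (((t + t)/(P + t))*(-78))/3 = -7 + (((2*t)/(P + t))*(-78))/3 = -7 + ((2*t/(P + t))*(-78))/3 = -7 + (-156*t/(P + t))/3 = -7 - 52*t/(P + t))
sqrt(d + h(-1165, -208)) = sqrt(121*sqrt(15) + (-59*(-208) - 7*(-1165))/(-1165 - 208)) = sqrt(121*sqrt(15) + (12272 + 8155)/(-1373)) = sqrt(121*sqrt(15) - 1/1373*20427) = sqrt(121*sqrt(15) - 20427/1373) = sqrt(-20427/1373 + 121*sqrt(15))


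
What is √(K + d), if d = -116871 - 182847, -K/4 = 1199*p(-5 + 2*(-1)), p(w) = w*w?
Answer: I*√534722 ≈ 731.25*I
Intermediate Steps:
p(w) = w²
K = -235004 (K = -4796*(-5 + 2*(-1))² = -4796*(-5 - 2)² = -4796*(-7)² = -4796*49 = -4*58751 = -235004)
d = -299718
√(K + d) = √(-235004 - 299718) = √(-534722) = I*√534722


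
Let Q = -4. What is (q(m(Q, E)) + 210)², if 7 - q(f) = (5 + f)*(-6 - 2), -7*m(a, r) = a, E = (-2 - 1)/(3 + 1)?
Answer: 3352561/49 ≈ 68420.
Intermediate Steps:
E = -¾ (E = -3/4 = -3*¼ = -¾ ≈ -0.75000)
m(a, r) = -a/7
q(f) = 47 + 8*f (q(f) = 7 - (5 + f)*(-6 - 2) = 7 - (5 + f)*(-8) = 7 - (-40 - 8*f) = 7 + (40 + 8*f) = 47 + 8*f)
(q(m(Q, E)) + 210)² = ((47 + 8*(-⅐*(-4))) + 210)² = ((47 + 8*(4/7)) + 210)² = ((47 + 32/7) + 210)² = (361/7 + 210)² = (1831/7)² = 3352561/49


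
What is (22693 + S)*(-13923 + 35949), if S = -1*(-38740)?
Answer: 1353123258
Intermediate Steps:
S = 38740
(22693 + S)*(-13923 + 35949) = (22693 + 38740)*(-13923 + 35949) = 61433*22026 = 1353123258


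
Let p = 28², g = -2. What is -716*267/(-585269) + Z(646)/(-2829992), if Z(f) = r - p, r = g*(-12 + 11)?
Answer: 270736455491/828153293924 ≈ 0.32692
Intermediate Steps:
r = 2 (r = -2*(-12 + 11) = -2*(-1) = 2)
p = 784
Z(f) = -782 (Z(f) = 2 - 1*784 = 2 - 784 = -782)
-716*267/(-585269) + Z(646)/(-2829992) = -716*267/(-585269) - 782/(-2829992) = -191172*(-1/585269) - 782*(-1/2829992) = 191172/585269 + 391/1414996 = 270736455491/828153293924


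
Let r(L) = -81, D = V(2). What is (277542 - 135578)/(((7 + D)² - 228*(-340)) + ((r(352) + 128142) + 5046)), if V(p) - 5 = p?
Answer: 141964/210823 ≈ 0.67338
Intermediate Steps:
V(p) = 5 + p
D = 7 (D = 5 + 2 = 7)
(277542 - 135578)/(((7 + D)² - 228*(-340)) + ((r(352) + 128142) + 5046)) = (277542 - 135578)/(((7 + 7)² - 228*(-340)) + ((-81 + 128142) + 5046)) = 141964/((14² + 77520) + (128061 + 5046)) = 141964/((196 + 77520) + 133107) = 141964/(77716 + 133107) = 141964/210823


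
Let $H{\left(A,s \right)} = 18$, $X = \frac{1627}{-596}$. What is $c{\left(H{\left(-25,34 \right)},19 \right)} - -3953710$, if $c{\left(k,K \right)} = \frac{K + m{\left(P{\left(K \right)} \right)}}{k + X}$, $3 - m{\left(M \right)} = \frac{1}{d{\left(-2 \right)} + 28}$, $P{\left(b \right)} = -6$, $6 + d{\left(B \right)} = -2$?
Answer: $\frac{179913638961}{45505} \approx 3.9537 \cdot 10^{6}$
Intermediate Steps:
$X = - \frac{1627}{596}$ ($X = 1627 \left(- \frac{1}{596}\right) = - \frac{1627}{596} \approx -2.7299$)
$d{\left(B \right)} = -8$ ($d{\left(B \right)} = -6 - 2 = -8$)
$m{\left(M \right)} = \frac{59}{20}$ ($m{\left(M \right)} = 3 - \frac{1}{-8 + 28} = 3 - \frac{1}{20} = \frac{59}{20}$)
$c{\left(k,K \right)} = \frac{\frac{59}{20} + K}{- \frac{1627}{596} + k}$ ($c{\left(k,K \right)} = \frac{K + \frac{59}{20}}{k - \frac{1627}{596}} = \frac{\frac{59}{20} + K}{- \frac{1627}{596} + k}$)
$c{\left(H{\left(-25,34 \right)},19 \right)} - -3953710 = \frac{149 \left(59 + 20 \cdot 19\right)}{5 \left(-1627 + 596 \cdot 18\right)} - -3953710 = \frac{149 \left(59 + 380\right)}{5 \left(-1627 + 10728\right)} + 3953710 = \frac{149}{5} \cdot \frac{1}{9101} \cdot 439 + 3953710 = \frac{65411}{45505} + 3953710 = \frac{179913638961}{45505}$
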